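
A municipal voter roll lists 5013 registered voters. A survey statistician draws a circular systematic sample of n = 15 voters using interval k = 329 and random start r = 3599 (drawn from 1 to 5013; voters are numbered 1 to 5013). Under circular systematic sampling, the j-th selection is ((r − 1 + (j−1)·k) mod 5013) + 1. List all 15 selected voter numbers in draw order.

Selection 1: 3599
Selection 2: 3599 + 329 = 3928
Selection 3: 3928 + 329 = 4257
Selection 4: 4257 + 329 = 4586
Selection 5: 4586 + 329 = 4915
Selection 6: 4915 + 329 = 5244 → 5244 − 5013 = 231
Selection 7: 231 + 329 = 560
Selection 8: 560 + 329 = 889
Selection 9: 889 + 329 = 1218
Selection 10: 1218 + 329 = 1547
Selection 11: 1547 + 329 = 1876
Selection 12: 1876 + 329 = 2205
Selection 13: 2205 + 329 = 2534
Selection 14: 2534 + 329 = 2863
Selection 15: 2863 + 329 = 3192

3599, 3928, 4257, 4586, 4915, 231, 560, 889, 1218, 1547, 1876, 2205, 2534, 2863, 3192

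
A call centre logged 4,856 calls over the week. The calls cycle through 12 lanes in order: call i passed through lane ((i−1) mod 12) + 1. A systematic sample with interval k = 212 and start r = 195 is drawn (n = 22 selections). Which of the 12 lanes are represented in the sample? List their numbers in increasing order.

3, 7, 11

Consecutive selections differ by k = 212, so their lane numbers differ by 212 mod 12 = 8.
gcd(212, 12) = 4, so the sample visits 12/4 = 3 distinct residues mod 12.
Start 195 is lane 3; the lanes hit are 3, 7, 11.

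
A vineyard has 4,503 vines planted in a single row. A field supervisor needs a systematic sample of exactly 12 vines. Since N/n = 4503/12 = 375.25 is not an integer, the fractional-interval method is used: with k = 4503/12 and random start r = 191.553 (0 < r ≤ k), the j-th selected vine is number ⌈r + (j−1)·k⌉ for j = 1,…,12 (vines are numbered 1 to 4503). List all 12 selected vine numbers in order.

j=1: r + 0k = 191.553 → ⌈·⌉ = 192
j=2: r + 1k = 566.803 → ⌈·⌉ = 567
j=3: r + 2k = 942.053 → ⌈·⌉ = 943
j=4: r + 3k = 1317.303 → ⌈·⌉ = 1318
j=5: r + 4k = 1692.553 → ⌈·⌉ = 1693
j=6: r + 5k = 2067.803 → ⌈·⌉ = 2068
j=7: r + 6k = 2443.053 → ⌈·⌉ = 2444
j=8: r + 7k = 2818.303 → ⌈·⌉ = 2819
j=9: r + 8k = 3193.553 → ⌈·⌉ = 3194
j=10: r + 9k = 3568.803 → ⌈·⌉ = 3569
j=11: r + 10k = 3944.053 → ⌈·⌉ = 3945
j=12: r + 11k = 4319.303 → ⌈·⌉ = 4320

192, 567, 943, 1318, 1693, 2068, 2444, 2819, 3194, 3569, 3945, 4320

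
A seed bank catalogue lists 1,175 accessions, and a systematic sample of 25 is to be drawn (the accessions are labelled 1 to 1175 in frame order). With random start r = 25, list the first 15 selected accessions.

k = N/n = 1175/25 = 47
accession 1: 25
accession 2: 25 + 47 = 72
accession 3: 72 + 47 = 119
accession 4: 119 + 47 = 166
accession 5: 166 + 47 = 213
accession 6: 213 + 47 = 260
accession 7: 260 + 47 = 307
accession 8: 307 + 47 = 354
accession 9: 354 + 47 = 401
accession 10: 401 + 47 = 448
accession 11: 448 + 47 = 495
accession 12: 495 + 47 = 542
accession 13: 542 + 47 = 589
accession 14: 589 + 47 = 636
accession 15: 636 + 47 = 683

25, 72, 119, 166, 213, 260, 307, 354, 401, 448, 495, 542, 589, 636, 683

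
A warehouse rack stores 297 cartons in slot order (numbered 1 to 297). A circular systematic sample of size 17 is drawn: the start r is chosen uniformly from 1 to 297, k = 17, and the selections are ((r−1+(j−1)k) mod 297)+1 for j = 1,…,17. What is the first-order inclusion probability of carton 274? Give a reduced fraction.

17/297

For each position j, as r ranges over 1…297 the j-th selection hits every carton exactly once, so carton 274 is selected for exactly 17 of the 297 starts.
Inclusion probability = 17/297.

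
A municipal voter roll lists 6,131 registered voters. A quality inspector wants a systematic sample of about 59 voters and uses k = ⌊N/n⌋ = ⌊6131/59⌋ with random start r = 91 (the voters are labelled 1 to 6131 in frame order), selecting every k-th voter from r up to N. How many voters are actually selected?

59

k = ⌊6131/59⌋ = 103
Achieved size = ⌊(6131 − 91)/103⌋ + 1 = ⌊6040/103⌋ + 1 = 58 + 1 = 59
(last selection: 91 + 58×103 = 6065 ≤ 6131; next would be 6168 > 6131)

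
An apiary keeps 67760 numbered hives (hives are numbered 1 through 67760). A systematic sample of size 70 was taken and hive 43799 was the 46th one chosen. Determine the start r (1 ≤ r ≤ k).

239

k = 67760/70 = 968
r = 43799 − (46−1)×968 = 43799 − 43560 = 239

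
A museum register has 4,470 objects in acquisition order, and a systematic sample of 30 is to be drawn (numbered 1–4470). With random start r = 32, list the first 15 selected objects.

32, 181, 330, 479, 628, 777, 926, 1075, 1224, 1373, 1522, 1671, 1820, 1969, 2118

k = N/n = 4470/30 = 149
object 1: 32
object 2: 32 + 149 = 181
object 3: 181 + 149 = 330
object 4: 330 + 149 = 479
object 5: 479 + 149 = 628
object 6: 628 + 149 = 777
object 7: 777 + 149 = 926
object 8: 926 + 149 = 1075
object 9: 1075 + 149 = 1224
object 10: 1224 + 149 = 1373
object 11: 1373 + 149 = 1522
object 12: 1522 + 149 = 1671
object 13: 1671 + 149 = 1820
object 14: 1820 + 149 = 1969
object 15: 1969 + 149 = 2118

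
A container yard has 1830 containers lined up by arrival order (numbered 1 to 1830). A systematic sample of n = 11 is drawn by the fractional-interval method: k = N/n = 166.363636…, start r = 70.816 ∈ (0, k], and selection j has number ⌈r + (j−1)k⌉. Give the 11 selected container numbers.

j=1: r + 0k = 70.816 → ⌈·⌉ = 71
j=2: r + 1k = 237.179636… → ⌈·⌉ = 238
j=3: r + 2k = 403.543272… → ⌈·⌉ = 404
j=4: r + 3k = 569.906909… → ⌈·⌉ = 570
j=5: r + 4k = 736.270545… → ⌈·⌉ = 737
j=6: r + 5k = 902.634181… → ⌈·⌉ = 903
j=7: r + 6k = 1068.997818… → ⌈·⌉ = 1069
j=8: r + 7k = 1235.361454… → ⌈·⌉ = 1236
j=9: r + 8k = 1401.725090… → ⌈·⌉ = 1402
j=10: r + 9k = 1568.088727… → ⌈·⌉ = 1569
j=11: r + 10k = 1734.452363… → ⌈·⌉ = 1735

71, 238, 404, 570, 737, 903, 1069, 1236, 1402, 1569, 1735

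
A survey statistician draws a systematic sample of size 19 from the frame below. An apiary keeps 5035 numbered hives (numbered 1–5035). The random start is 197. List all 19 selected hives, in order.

197, 462, 727, 992, 1257, 1522, 1787, 2052, 2317, 2582, 2847, 3112, 3377, 3642, 3907, 4172, 4437, 4702, 4967

k = N/n = 5035/19 = 265
hive 1: 197
hive 2: 197 + 265 = 462
hive 3: 462 + 265 = 727
hive 4: 727 + 265 = 992
hive 5: 992 + 265 = 1257
hive 6: 1257 + 265 = 1522
hive 7: 1522 + 265 = 1787
hive 8: 1787 + 265 = 2052
hive 9: 2052 + 265 = 2317
hive 10: 2317 + 265 = 2582
hive 11: 2582 + 265 = 2847
hive 12: 2847 + 265 = 3112
hive 13: 3112 + 265 = 3377
hive 14: 3377 + 265 = 3642
hive 15: 3642 + 265 = 3907
hive 16: 3907 + 265 = 4172
hive 17: 4172 + 265 = 4437
hive 18: 4437 + 265 = 4702
hive 19: 4702 + 265 = 4967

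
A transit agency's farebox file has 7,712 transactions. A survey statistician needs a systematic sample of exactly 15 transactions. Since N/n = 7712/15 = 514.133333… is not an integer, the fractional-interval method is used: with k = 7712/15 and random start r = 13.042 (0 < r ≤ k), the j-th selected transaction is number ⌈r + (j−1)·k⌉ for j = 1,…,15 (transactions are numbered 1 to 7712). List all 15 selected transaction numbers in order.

j=1: r + 0k = 13.042 → ⌈·⌉ = 14
j=2: r + 1k = 527.175333… → ⌈·⌉ = 528
j=3: r + 2k = 1041.308666… → ⌈·⌉ = 1042
j=4: r + 3k = 1555.442 → ⌈·⌉ = 1556
j=5: r + 4k = 2069.575333… → ⌈·⌉ = 2070
j=6: r + 5k = 2583.708666… → ⌈·⌉ = 2584
j=7: r + 6k = 3097.842 → ⌈·⌉ = 3098
j=8: r + 7k = 3611.975333… → ⌈·⌉ = 3612
j=9: r + 8k = 4126.108666… → ⌈·⌉ = 4127
j=10: r + 9k = 4640.242 → ⌈·⌉ = 4641
j=11: r + 10k = 5154.375333… → ⌈·⌉ = 5155
j=12: r + 11k = 5668.508666… → ⌈·⌉ = 5669
j=13: r + 12k = 6182.642 → ⌈·⌉ = 6183
j=14: r + 13k = 6696.775333… → ⌈·⌉ = 6697
j=15: r + 14k = 7210.908666… → ⌈·⌉ = 7211

14, 528, 1042, 1556, 2070, 2584, 3098, 3612, 4127, 4641, 5155, 5669, 6183, 6697, 7211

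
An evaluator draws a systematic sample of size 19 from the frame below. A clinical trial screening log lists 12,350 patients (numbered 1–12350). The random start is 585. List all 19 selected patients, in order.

k = N/n = 12350/19 = 650
patient 1: 585
patient 2: 585 + 650 = 1235
patient 3: 1235 + 650 = 1885
patient 4: 1885 + 650 = 2535
patient 5: 2535 + 650 = 3185
patient 6: 3185 + 650 = 3835
patient 7: 3835 + 650 = 4485
patient 8: 4485 + 650 = 5135
patient 9: 5135 + 650 = 5785
patient 10: 5785 + 650 = 6435
patient 11: 6435 + 650 = 7085
patient 12: 7085 + 650 = 7735
patient 13: 7735 + 650 = 8385
patient 14: 8385 + 650 = 9035
patient 15: 9035 + 650 = 9685
patient 16: 9685 + 650 = 10335
patient 17: 10335 + 650 = 10985
patient 18: 10985 + 650 = 11635
patient 19: 11635 + 650 = 12285

585, 1235, 1885, 2535, 3185, 3835, 4485, 5135, 5785, 6435, 7085, 7735, 8385, 9035, 9685, 10335, 10985, 11635, 12285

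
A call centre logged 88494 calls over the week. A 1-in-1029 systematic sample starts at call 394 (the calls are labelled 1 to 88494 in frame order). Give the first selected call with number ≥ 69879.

k = 1029
Steps past start: ⌈(69879 − 394)/1029⌉ = ⌈69485/1029⌉ = 68
Selected call: 394 + 68×1029 = 70366

70366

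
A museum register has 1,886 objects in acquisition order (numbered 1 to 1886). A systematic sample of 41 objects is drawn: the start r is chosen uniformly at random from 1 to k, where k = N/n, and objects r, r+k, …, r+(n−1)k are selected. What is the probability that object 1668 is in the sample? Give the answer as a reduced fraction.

1/46

k = 1886/41 = 46.
Object 1668 is selected iff r ≡ 1668 (mod 46); exactly one such r in {1,…,46}.
Inclusion probability = 1/46.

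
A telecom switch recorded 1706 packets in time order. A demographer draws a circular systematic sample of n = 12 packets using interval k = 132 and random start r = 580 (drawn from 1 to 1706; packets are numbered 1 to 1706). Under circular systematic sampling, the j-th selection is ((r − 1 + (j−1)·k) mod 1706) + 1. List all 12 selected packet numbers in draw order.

580, 712, 844, 976, 1108, 1240, 1372, 1504, 1636, 62, 194, 326

Selection 1: 580
Selection 2: 580 + 132 = 712
Selection 3: 712 + 132 = 844
Selection 4: 844 + 132 = 976
Selection 5: 976 + 132 = 1108
Selection 6: 1108 + 132 = 1240
Selection 7: 1240 + 132 = 1372
Selection 8: 1372 + 132 = 1504
Selection 9: 1504 + 132 = 1636
Selection 10: 1636 + 132 = 1768 → 1768 − 1706 = 62
Selection 11: 62 + 132 = 194
Selection 12: 194 + 132 = 326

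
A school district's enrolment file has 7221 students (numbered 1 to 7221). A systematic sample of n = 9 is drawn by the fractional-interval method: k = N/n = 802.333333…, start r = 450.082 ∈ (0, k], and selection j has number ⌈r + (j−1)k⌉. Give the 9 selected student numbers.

j=1: r + 0k = 450.082 → ⌈·⌉ = 451
j=2: r + 1k = 1252.415333… → ⌈·⌉ = 1253
j=3: r + 2k = 2054.748666… → ⌈·⌉ = 2055
j=4: r + 3k = 2857.082 → ⌈·⌉ = 2858
j=5: r + 4k = 3659.415333… → ⌈·⌉ = 3660
j=6: r + 5k = 4461.748666… → ⌈·⌉ = 4462
j=7: r + 6k = 5264.082 → ⌈·⌉ = 5265
j=8: r + 7k = 6066.415333… → ⌈·⌉ = 6067
j=9: r + 8k = 6868.748666… → ⌈·⌉ = 6869

451, 1253, 2055, 2858, 3660, 4462, 5265, 6067, 6869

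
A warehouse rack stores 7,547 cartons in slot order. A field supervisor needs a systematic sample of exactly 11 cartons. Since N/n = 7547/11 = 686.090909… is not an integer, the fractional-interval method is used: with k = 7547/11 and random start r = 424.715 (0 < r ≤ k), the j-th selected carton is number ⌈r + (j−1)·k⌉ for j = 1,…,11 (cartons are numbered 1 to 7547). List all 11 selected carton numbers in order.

j=1: r + 0k = 424.715 → ⌈·⌉ = 425
j=2: r + 1k = 1110.805909… → ⌈·⌉ = 1111
j=3: r + 2k = 1796.896818… → ⌈·⌉ = 1797
j=4: r + 3k = 2482.987727… → ⌈·⌉ = 2483
j=5: r + 4k = 3169.078636… → ⌈·⌉ = 3170
j=6: r + 5k = 3855.169545… → ⌈·⌉ = 3856
j=7: r + 6k = 4541.260454… → ⌈·⌉ = 4542
j=8: r + 7k = 5227.351363… → ⌈·⌉ = 5228
j=9: r + 8k = 5913.442272… → ⌈·⌉ = 5914
j=10: r + 9k = 6599.533181… → ⌈·⌉ = 6600
j=11: r + 10k = 7285.624090… → ⌈·⌉ = 7286

425, 1111, 1797, 2483, 3170, 3856, 4542, 5228, 5914, 6600, 7286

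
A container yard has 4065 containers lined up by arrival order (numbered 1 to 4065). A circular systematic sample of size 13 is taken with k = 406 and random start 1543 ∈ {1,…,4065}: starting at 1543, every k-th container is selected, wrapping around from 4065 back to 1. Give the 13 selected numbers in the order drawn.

1543, 1949, 2355, 2761, 3167, 3573, 3979, 320, 726, 1132, 1538, 1944, 2350

Selection 1: 1543
Selection 2: 1543 + 406 = 1949
Selection 3: 1949 + 406 = 2355
Selection 4: 2355 + 406 = 2761
Selection 5: 2761 + 406 = 3167
Selection 6: 3167 + 406 = 3573
Selection 7: 3573 + 406 = 3979
Selection 8: 3979 + 406 = 4385 → 4385 − 4065 = 320
Selection 9: 320 + 406 = 726
Selection 10: 726 + 406 = 1132
Selection 11: 1132 + 406 = 1538
Selection 12: 1538 + 406 = 1944
Selection 13: 1944 + 406 = 2350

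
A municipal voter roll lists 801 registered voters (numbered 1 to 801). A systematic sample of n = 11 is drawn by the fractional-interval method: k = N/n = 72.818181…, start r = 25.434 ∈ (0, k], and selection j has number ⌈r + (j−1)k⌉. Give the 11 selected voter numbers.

j=1: r + 0k = 25.434 → ⌈·⌉ = 26
j=2: r + 1k = 98.252181… → ⌈·⌉ = 99
j=3: r + 2k = 171.070363… → ⌈·⌉ = 172
j=4: r + 3k = 243.888545… → ⌈·⌉ = 244
j=5: r + 4k = 316.706727… → ⌈·⌉ = 317
j=6: r + 5k = 389.524909… → ⌈·⌉ = 390
j=7: r + 6k = 462.343090… → ⌈·⌉ = 463
j=8: r + 7k = 535.161272… → ⌈·⌉ = 536
j=9: r + 8k = 607.979454… → ⌈·⌉ = 608
j=10: r + 9k = 680.797636… → ⌈·⌉ = 681
j=11: r + 10k = 753.615818… → ⌈·⌉ = 754

26, 99, 172, 244, 317, 390, 463, 536, 608, 681, 754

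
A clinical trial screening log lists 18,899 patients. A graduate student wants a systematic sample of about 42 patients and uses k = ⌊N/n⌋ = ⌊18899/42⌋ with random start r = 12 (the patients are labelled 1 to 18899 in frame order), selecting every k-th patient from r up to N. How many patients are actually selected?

43

k = ⌊18899/42⌋ = 449
Achieved size = ⌊(18899 − 12)/449⌋ + 1 = ⌊18887/449⌋ + 1 = 42 + 1 = 43
(last selection: 12 + 42×449 = 18870 ≤ 18899; next would be 19319 > 18899)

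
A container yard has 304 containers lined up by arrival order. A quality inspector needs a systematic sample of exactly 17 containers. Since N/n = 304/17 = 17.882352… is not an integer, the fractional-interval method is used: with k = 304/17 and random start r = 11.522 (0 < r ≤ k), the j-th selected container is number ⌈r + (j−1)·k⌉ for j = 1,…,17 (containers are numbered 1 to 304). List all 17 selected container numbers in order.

j=1: r + 0k = 11.522 → ⌈·⌉ = 12
j=2: r + 1k = 29.404352… → ⌈·⌉ = 30
j=3: r + 2k = 47.286705… → ⌈·⌉ = 48
j=4: r + 3k = 65.169058… → ⌈·⌉ = 66
j=5: r + 4k = 83.051411… → ⌈·⌉ = 84
j=6: r + 5k = 100.933764… → ⌈·⌉ = 101
j=7: r + 6k = 118.816117… → ⌈·⌉ = 119
j=8: r + 7k = 136.698470… → ⌈·⌉ = 137
j=9: r + 8k = 154.580823… → ⌈·⌉ = 155
j=10: r + 9k = 172.463176… → ⌈·⌉ = 173
j=11: r + 10k = 190.345529… → ⌈·⌉ = 191
j=12: r + 11k = 208.227882… → ⌈·⌉ = 209
j=13: r + 12k = 226.110235… → ⌈·⌉ = 227
j=14: r + 13k = 243.992588… → ⌈·⌉ = 244
j=15: r + 14k = 261.874941… → ⌈·⌉ = 262
j=16: r + 15k = 279.757294… → ⌈·⌉ = 280
j=17: r + 16k = 297.639647… → ⌈·⌉ = 298

12, 30, 48, 66, 84, 101, 119, 137, 155, 173, 191, 209, 227, 244, 262, 280, 298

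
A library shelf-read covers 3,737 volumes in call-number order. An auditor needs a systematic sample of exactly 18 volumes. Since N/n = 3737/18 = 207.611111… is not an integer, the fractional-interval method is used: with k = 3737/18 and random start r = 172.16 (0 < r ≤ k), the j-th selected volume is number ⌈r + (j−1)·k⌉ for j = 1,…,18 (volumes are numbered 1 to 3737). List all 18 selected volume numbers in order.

j=1: r + 0k = 172.16 → ⌈·⌉ = 173
j=2: r + 1k = 379.771111… → ⌈·⌉ = 380
j=3: r + 2k = 587.382222… → ⌈·⌉ = 588
j=4: r + 3k = 794.993333… → ⌈·⌉ = 795
j=5: r + 4k = 1002.604444… → ⌈·⌉ = 1003
j=6: r + 5k = 1210.215555… → ⌈·⌉ = 1211
j=7: r + 6k = 1417.826666… → ⌈·⌉ = 1418
j=8: r + 7k = 1625.437777… → ⌈·⌉ = 1626
j=9: r + 8k = 1833.048888… → ⌈·⌉ = 1834
j=10: r + 9k = 2040.66 → ⌈·⌉ = 2041
j=11: r + 10k = 2248.271111… → ⌈·⌉ = 2249
j=12: r + 11k = 2455.882222… → ⌈·⌉ = 2456
j=13: r + 12k = 2663.493333… → ⌈·⌉ = 2664
j=14: r + 13k = 2871.104444… → ⌈·⌉ = 2872
j=15: r + 14k = 3078.715555… → ⌈·⌉ = 3079
j=16: r + 15k = 3286.326666… → ⌈·⌉ = 3287
j=17: r + 16k = 3493.937777… → ⌈·⌉ = 3494
j=18: r + 17k = 3701.548888… → ⌈·⌉ = 3702

173, 380, 588, 795, 1003, 1211, 1418, 1626, 1834, 2041, 2249, 2456, 2664, 2872, 3079, 3287, 3494, 3702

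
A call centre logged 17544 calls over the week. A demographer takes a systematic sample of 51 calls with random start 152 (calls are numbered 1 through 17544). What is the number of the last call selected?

17352

k = 17544/51 = 344
51st selection = r + (51−1)·k = 152 + 50×344 = 152 + 17200 = 17352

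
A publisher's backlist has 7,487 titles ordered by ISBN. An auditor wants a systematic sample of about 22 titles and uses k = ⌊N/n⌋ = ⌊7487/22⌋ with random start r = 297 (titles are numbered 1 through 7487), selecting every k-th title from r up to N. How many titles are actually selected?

22

k = ⌊7487/22⌋ = 340
Achieved size = ⌊(7487 − 297)/340⌋ + 1 = ⌊7190/340⌋ + 1 = 21 + 1 = 22
(last selection: 297 + 21×340 = 7437 ≤ 7487; next would be 7777 > 7487)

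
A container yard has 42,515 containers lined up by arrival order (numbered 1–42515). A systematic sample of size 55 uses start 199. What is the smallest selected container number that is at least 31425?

31892

k = 42515/55 = 773
Steps past start: ⌈(31425 − 199)/773⌉ = ⌈31226/773⌉ = 41
Selected container: 199 + 41×773 = 31892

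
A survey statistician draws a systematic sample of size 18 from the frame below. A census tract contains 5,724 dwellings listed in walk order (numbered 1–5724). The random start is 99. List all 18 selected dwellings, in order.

k = N/n = 5724/18 = 318
dwelling 1: 99
dwelling 2: 99 + 318 = 417
dwelling 3: 417 + 318 = 735
dwelling 4: 735 + 318 = 1053
dwelling 5: 1053 + 318 = 1371
dwelling 6: 1371 + 318 = 1689
dwelling 7: 1689 + 318 = 2007
dwelling 8: 2007 + 318 = 2325
dwelling 9: 2325 + 318 = 2643
dwelling 10: 2643 + 318 = 2961
dwelling 11: 2961 + 318 = 3279
dwelling 12: 3279 + 318 = 3597
dwelling 13: 3597 + 318 = 3915
dwelling 14: 3915 + 318 = 4233
dwelling 15: 4233 + 318 = 4551
dwelling 16: 4551 + 318 = 4869
dwelling 17: 4869 + 318 = 5187
dwelling 18: 5187 + 318 = 5505

99, 417, 735, 1053, 1371, 1689, 2007, 2325, 2643, 2961, 3279, 3597, 3915, 4233, 4551, 4869, 5187, 5505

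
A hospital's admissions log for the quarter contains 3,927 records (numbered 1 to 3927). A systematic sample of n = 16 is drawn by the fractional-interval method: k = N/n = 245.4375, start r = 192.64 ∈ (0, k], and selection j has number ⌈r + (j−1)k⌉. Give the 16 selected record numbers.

193, 439, 684, 929, 1175, 1420, 1666, 1911, 2157, 2402, 2648, 2893, 3138, 3384, 3629, 3875

j=1: r + 0k = 192.64 → ⌈·⌉ = 193
j=2: r + 1k = 438.0775 → ⌈·⌉ = 439
j=3: r + 2k = 683.515 → ⌈·⌉ = 684
j=4: r + 3k = 928.9525 → ⌈·⌉ = 929
j=5: r + 4k = 1174.39 → ⌈·⌉ = 1175
j=6: r + 5k = 1419.8275 → ⌈·⌉ = 1420
j=7: r + 6k = 1665.265 → ⌈·⌉ = 1666
j=8: r + 7k = 1910.7025 → ⌈·⌉ = 1911
j=9: r + 8k = 2156.14 → ⌈·⌉ = 2157
j=10: r + 9k = 2401.5775 → ⌈·⌉ = 2402
j=11: r + 10k = 2647.015 → ⌈·⌉ = 2648
j=12: r + 11k = 2892.4525 → ⌈·⌉ = 2893
j=13: r + 12k = 3137.89 → ⌈·⌉ = 3138
j=14: r + 13k = 3383.3275 → ⌈·⌉ = 3384
j=15: r + 14k = 3628.765 → ⌈·⌉ = 3629
j=16: r + 15k = 3874.2025 → ⌈·⌉ = 3875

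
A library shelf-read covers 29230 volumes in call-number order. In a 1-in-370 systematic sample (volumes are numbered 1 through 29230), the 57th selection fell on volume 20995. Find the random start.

k = 370
r = 20995 − (57−1)×370 = 20995 − 20720 = 275

275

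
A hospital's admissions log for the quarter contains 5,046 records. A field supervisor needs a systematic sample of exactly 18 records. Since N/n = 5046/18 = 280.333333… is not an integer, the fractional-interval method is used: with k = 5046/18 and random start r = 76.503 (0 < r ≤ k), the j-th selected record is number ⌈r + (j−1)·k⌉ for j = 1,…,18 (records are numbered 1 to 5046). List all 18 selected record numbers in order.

77, 357, 638, 918, 1198, 1479, 1759, 2039, 2320, 2600, 2880, 3161, 3441, 3721, 4002, 4282, 4562, 4843

j=1: r + 0k = 76.503 → ⌈·⌉ = 77
j=2: r + 1k = 356.836333… → ⌈·⌉ = 357
j=3: r + 2k = 637.169666… → ⌈·⌉ = 638
j=4: r + 3k = 917.503 → ⌈·⌉ = 918
j=5: r + 4k = 1197.836333… → ⌈·⌉ = 1198
j=6: r + 5k = 1478.169666… → ⌈·⌉ = 1479
j=7: r + 6k = 1758.503 → ⌈·⌉ = 1759
j=8: r + 7k = 2038.836333… → ⌈·⌉ = 2039
j=9: r + 8k = 2319.169666… → ⌈·⌉ = 2320
j=10: r + 9k = 2599.503 → ⌈·⌉ = 2600
j=11: r + 10k = 2879.836333… → ⌈·⌉ = 2880
j=12: r + 11k = 3160.169666… → ⌈·⌉ = 3161
j=13: r + 12k = 3440.503 → ⌈·⌉ = 3441
j=14: r + 13k = 3720.836333… → ⌈·⌉ = 3721
j=15: r + 14k = 4001.169666… → ⌈·⌉ = 4002
j=16: r + 15k = 4281.503 → ⌈·⌉ = 4282
j=17: r + 16k = 4561.836333… → ⌈·⌉ = 4562
j=18: r + 17k = 4842.169666… → ⌈·⌉ = 4843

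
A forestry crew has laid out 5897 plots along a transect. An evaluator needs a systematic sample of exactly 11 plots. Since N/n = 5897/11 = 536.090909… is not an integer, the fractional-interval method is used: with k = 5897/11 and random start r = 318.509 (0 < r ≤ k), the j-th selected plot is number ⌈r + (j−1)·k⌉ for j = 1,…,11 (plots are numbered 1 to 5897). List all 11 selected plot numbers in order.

319, 855, 1391, 1927, 2463, 2999, 3536, 4072, 4608, 5144, 5680

j=1: r + 0k = 318.509 → ⌈·⌉ = 319
j=2: r + 1k = 854.599909… → ⌈·⌉ = 855
j=3: r + 2k = 1390.690818… → ⌈·⌉ = 1391
j=4: r + 3k = 1926.781727… → ⌈·⌉ = 1927
j=5: r + 4k = 2462.872636… → ⌈·⌉ = 2463
j=6: r + 5k = 2998.963545… → ⌈·⌉ = 2999
j=7: r + 6k = 3535.054454… → ⌈·⌉ = 3536
j=8: r + 7k = 4071.145363… → ⌈·⌉ = 4072
j=9: r + 8k = 4607.236272… → ⌈·⌉ = 4608
j=10: r + 9k = 5143.327181… → ⌈·⌉ = 5144
j=11: r + 10k = 5679.418090… → ⌈·⌉ = 5680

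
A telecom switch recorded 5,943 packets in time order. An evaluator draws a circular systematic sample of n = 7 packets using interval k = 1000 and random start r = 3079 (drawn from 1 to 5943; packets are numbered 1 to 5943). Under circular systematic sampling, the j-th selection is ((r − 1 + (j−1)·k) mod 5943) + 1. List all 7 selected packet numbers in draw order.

3079, 4079, 5079, 136, 1136, 2136, 3136

Selection 1: 3079
Selection 2: 3079 + 1000 = 4079
Selection 3: 4079 + 1000 = 5079
Selection 4: 5079 + 1000 = 6079 → 6079 − 5943 = 136
Selection 5: 136 + 1000 = 1136
Selection 6: 1136 + 1000 = 2136
Selection 7: 2136 + 1000 = 3136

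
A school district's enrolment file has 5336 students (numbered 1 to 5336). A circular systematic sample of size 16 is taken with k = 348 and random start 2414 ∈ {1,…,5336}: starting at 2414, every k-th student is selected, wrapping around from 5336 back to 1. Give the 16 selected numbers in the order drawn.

Selection 1: 2414
Selection 2: 2414 + 348 = 2762
Selection 3: 2762 + 348 = 3110
Selection 4: 3110 + 348 = 3458
Selection 5: 3458 + 348 = 3806
Selection 6: 3806 + 348 = 4154
Selection 7: 4154 + 348 = 4502
Selection 8: 4502 + 348 = 4850
Selection 9: 4850 + 348 = 5198
Selection 10: 5198 + 348 = 5546 → 5546 − 5336 = 210
Selection 11: 210 + 348 = 558
Selection 12: 558 + 348 = 906
Selection 13: 906 + 348 = 1254
Selection 14: 1254 + 348 = 1602
Selection 15: 1602 + 348 = 1950
Selection 16: 1950 + 348 = 2298

2414, 2762, 3110, 3458, 3806, 4154, 4502, 4850, 5198, 210, 558, 906, 1254, 1602, 1950, 2298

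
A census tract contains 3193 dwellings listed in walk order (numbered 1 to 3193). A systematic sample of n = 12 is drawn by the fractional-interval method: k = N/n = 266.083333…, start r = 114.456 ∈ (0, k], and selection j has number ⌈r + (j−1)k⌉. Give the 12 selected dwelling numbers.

j=1: r + 0k = 114.456 → ⌈·⌉ = 115
j=2: r + 1k = 380.539333… → ⌈·⌉ = 381
j=3: r + 2k = 646.622666… → ⌈·⌉ = 647
j=4: r + 3k = 912.706 → ⌈·⌉ = 913
j=5: r + 4k = 1178.789333… → ⌈·⌉ = 1179
j=6: r + 5k = 1444.872666… → ⌈·⌉ = 1445
j=7: r + 6k = 1710.956 → ⌈·⌉ = 1711
j=8: r + 7k = 1977.039333… → ⌈·⌉ = 1978
j=9: r + 8k = 2243.122666… → ⌈·⌉ = 2244
j=10: r + 9k = 2509.206 → ⌈·⌉ = 2510
j=11: r + 10k = 2775.289333… → ⌈·⌉ = 2776
j=12: r + 11k = 3041.372666… → ⌈·⌉ = 3042

115, 381, 647, 913, 1179, 1445, 1711, 1978, 2244, 2510, 2776, 3042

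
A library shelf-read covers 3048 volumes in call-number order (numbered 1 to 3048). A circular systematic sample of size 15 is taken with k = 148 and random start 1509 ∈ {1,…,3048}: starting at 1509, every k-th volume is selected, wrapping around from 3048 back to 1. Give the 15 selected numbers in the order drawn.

Selection 1: 1509
Selection 2: 1509 + 148 = 1657
Selection 3: 1657 + 148 = 1805
Selection 4: 1805 + 148 = 1953
Selection 5: 1953 + 148 = 2101
Selection 6: 2101 + 148 = 2249
Selection 7: 2249 + 148 = 2397
Selection 8: 2397 + 148 = 2545
Selection 9: 2545 + 148 = 2693
Selection 10: 2693 + 148 = 2841
Selection 11: 2841 + 148 = 2989
Selection 12: 2989 + 148 = 3137 → 3137 − 3048 = 89
Selection 13: 89 + 148 = 237
Selection 14: 237 + 148 = 385
Selection 15: 385 + 148 = 533

1509, 1657, 1805, 1953, 2101, 2249, 2397, 2545, 2693, 2841, 2989, 89, 237, 385, 533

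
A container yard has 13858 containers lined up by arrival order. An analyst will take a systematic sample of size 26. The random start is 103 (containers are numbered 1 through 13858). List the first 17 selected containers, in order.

k = N/n = 13858/26 = 533
container 1: 103
container 2: 103 + 533 = 636
container 3: 636 + 533 = 1169
container 4: 1169 + 533 = 1702
container 5: 1702 + 533 = 2235
container 6: 2235 + 533 = 2768
container 7: 2768 + 533 = 3301
container 8: 3301 + 533 = 3834
container 9: 3834 + 533 = 4367
container 10: 4367 + 533 = 4900
container 11: 4900 + 533 = 5433
container 12: 5433 + 533 = 5966
container 13: 5966 + 533 = 6499
container 14: 6499 + 533 = 7032
container 15: 7032 + 533 = 7565
container 16: 7565 + 533 = 8098
container 17: 8098 + 533 = 8631

103, 636, 1169, 1702, 2235, 2768, 3301, 3834, 4367, 4900, 5433, 5966, 6499, 7032, 7565, 8098, 8631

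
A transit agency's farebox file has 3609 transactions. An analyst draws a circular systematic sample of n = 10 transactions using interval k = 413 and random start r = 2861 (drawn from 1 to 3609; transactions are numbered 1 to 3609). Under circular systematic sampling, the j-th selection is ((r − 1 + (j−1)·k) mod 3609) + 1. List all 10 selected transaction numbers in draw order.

2861, 3274, 78, 491, 904, 1317, 1730, 2143, 2556, 2969

Selection 1: 2861
Selection 2: 2861 + 413 = 3274
Selection 3: 3274 + 413 = 3687 → 3687 − 3609 = 78
Selection 4: 78 + 413 = 491
Selection 5: 491 + 413 = 904
Selection 6: 904 + 413 = 1317
Selection 7: 1317 + 413 = 1730
Selection 8: 1730 + 413 = 2143
Selection 9: 2143 + 413 = 2556
Selection 10: 2556 + 413 = 2969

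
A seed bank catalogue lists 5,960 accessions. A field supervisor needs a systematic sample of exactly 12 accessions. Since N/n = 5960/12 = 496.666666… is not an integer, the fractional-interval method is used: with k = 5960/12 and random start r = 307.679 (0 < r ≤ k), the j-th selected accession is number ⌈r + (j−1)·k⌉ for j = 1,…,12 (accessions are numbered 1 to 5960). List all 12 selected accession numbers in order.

j=1: r + 0k = 307.679 → ⌈·⌉ = 308
j=2: r + 1k = 804.345666… → ⌈·⌉ = 805
j=3: r + 2k = 1301.012333… → ⌈·⌉ = 1302
j=4: r + 3k = 1797.679 → ⌈·⌉ = 1798
j=5: r + 4k = 2294.345666… → ⌈·⌉ = 2295
j=6: r + 5k = 2791.012333… → ⌈·⌉ = 2792
j=7: r + 6k = 3287.679 → ⌈·⌉ = 3288
j=8: r + 7k = 3784.345666… → ⌈·⌉ = 3785
j=9: r + 8k = 4281.012333… → ⌈·⌉ = 4282
j=10: r + 9k = 4777.679 → ⌈·⌉ = 4778
j=11: r + 10k = 5274.345666… → ⌈·⌉ = 5275
j=12: r + 11k = 5771.012333… → ⌈·⌉ = 5772

308, 805, 1302, 1798, 2295, 2792, 3288, 3785, 4282, 4778, 5275, 5772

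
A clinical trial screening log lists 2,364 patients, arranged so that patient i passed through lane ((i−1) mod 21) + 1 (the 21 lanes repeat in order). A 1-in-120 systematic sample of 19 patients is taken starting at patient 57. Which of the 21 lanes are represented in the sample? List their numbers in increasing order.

Consecutive selections differ by k = 120, so their lane numbers differ by 120 mod 21 = 15.
gcd(120, 21) = 3, so the sample visits 21/3 = 7 distinct residues mod 21.
Start 57 is lane 15; the lanes hit are 3, 6, 9, 12, 15, 18, 21.

3, 6, 9, 12, 15, 18, 21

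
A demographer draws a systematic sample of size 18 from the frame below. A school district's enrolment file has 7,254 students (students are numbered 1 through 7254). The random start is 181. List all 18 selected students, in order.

181, 584, 987, 1390, 1793, 2196, 2599, 3002, 3405, 3808, 4211, 4614, 5017, 5420, 5823, 6226, 6629, 7032

k = N/n = 7254/18 = 403
student 1: 181
student 2: 181 + 403 = 584
student 3: 584 + 403 = 987
student 4: 987 + 403 = 1390
student 5: 1390 + 403 = 1793
student 6: 1793 + 403 = 2196
student 7: 2196 + 403 = 2599
student 8: 2599 + 403 = 3002
student 9: 3002 + 403 = 3405
student 10: 3405 + 403 = 3808
student 11: 3808 + 403 = 4211
student 12: 4211 + 403 = 4614
student 13: 4614 + 403 = 5017
student 14: 5017 + 403 = 5420
student 15: 5420 + 403 = 5823
student 16: 5823 + 403 = 6226
student 17: 6226 + 403 = 6629
student 18: 6629 + 403 = 7032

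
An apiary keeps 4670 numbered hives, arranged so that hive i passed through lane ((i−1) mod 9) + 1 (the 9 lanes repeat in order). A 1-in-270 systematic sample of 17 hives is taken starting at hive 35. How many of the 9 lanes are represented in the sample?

1

Consecutive selections differ by k = 270, so their lane numbers differ by 270 mod 9 = 0.
gcd(270, 9) = 9, so the sample visits 9/9 = 1 distinct residues mod 9.
Start 35 is lane 8; the lanes hit are 8.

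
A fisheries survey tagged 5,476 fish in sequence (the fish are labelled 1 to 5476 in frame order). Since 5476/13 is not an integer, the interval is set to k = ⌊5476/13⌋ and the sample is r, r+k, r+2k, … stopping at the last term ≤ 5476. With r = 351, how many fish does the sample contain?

k = ⌊5476/13⌋ = 421
Achieved size = ⌊(5476 − 351)/421⌋ + 1 = ⌊5125/421⌋ + 1 = 12 + 1 = 13
(last selection: 351 + 12×421 = 5403 ≤ 5476; next would be 5824 > 5476)

13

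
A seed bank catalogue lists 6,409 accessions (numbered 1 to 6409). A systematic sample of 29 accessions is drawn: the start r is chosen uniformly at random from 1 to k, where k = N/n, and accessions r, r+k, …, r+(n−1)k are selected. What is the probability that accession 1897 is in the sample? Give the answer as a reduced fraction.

1/221

k = 6409/29 = 221.
Accession 1897 is selected iff r ≡ 1897 (mod 221); exactly one such r in {1,…,221}.
Inclusion probability = 1/221.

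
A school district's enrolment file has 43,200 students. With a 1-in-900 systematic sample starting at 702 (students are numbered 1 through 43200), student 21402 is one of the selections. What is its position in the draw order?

24

k = 900
position = (21402 − 702)/900 + 1 = 20700/900 + 1 = 23 + 1 = 24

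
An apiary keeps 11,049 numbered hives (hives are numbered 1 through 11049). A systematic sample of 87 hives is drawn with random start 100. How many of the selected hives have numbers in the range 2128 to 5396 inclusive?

k = 11049/87 = 127
First selection ≥ 2128: 100 + ⌈(2128−100)/127⌉·127 = 100 + 16×127 = 2132
Last selection ≤ 5396: 100 + ⌊(5396−100)/127⌋·127 = 100 + 41×127 = 5307
Count = 41 − 16 + 1 = 26

26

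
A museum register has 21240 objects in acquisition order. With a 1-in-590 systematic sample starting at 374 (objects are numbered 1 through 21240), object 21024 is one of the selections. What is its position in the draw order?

36

k = 590
position = (21024 − 374)/590 + 1 = 20650/590 + 1 = 35 + 1 = 36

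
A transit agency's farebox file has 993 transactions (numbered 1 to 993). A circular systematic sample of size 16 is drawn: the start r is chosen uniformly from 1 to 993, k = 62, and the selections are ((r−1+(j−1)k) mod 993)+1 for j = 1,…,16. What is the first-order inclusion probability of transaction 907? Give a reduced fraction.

16/993

For each position j, as r ranges over 1…993 the j-th selection hits every transaction exactly once, so transaction 907 is selected for exactly 16 of the 993 starts.
Inclusion probability = 16/993.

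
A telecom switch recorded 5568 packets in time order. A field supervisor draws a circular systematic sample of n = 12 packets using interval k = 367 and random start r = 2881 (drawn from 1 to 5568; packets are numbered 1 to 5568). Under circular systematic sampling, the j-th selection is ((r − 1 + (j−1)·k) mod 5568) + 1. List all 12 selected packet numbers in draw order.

2881, 3248, 3615, 3982, 4349, 4716, 5083, 5450, 249, 616, 983, 1350

Selection 1: 2881
Selection 2: 2881 + 367 = 3248
Selection 3: 3248 + 367 = 3615
Selection 4: 3615 + 367 = 3982
Selection 5: 3982 + 367 = 4349
Selection 6: 4349 + 367 = 4716
Selection 7: 4716 + 367 = 5083
Selection 8: 5083 + 367 = 5450
Selection 9: 5450 + 367 = 5817 → 5817 − 5568 = 249
Selection 10: 249 + 367 = 616
Selection 11: 616 + 367 = 983
Selection 12: 983 + 367 = 1350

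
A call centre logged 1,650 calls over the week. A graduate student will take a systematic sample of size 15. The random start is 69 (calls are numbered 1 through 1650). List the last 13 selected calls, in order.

289, 399, 509, 619, 729, 839, 949, 1059, 1169, 1279, 1389, 1499, 1609

k = N/n = 1650/15 = 110
3rd selection = 69 + 2×110 = 289
4th: 289 + 110 = 399
5th: 399 + 110 = 509
6th: 509 + 110 = 619
7th: 619 + 110 = 729
8th: 729 + 110 = 839
9th: 839 + 110 = 949
10th: 949 + 110 = 1059
11th: 1059 + 110 = 1169
12th: 1169 + 110 = 1279
13th: 1279 + 110 = 1389
14th: 1389 + 110 = 1499
15th: 1499 + 110 = 1609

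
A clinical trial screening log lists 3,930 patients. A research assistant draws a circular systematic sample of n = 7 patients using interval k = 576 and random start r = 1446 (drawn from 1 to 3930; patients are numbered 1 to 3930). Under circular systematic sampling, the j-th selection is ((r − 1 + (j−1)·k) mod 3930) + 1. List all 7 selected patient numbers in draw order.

1446, 2022, 2598, 3174, 3750, 396, 972

Selection 1: 1446
Selection 2: 1446 + 576 = 2022
Selection 3: 2022 + 576 = 2598
Selection 4: 2598 + 576 = 3174
Selection 5: 3174 + 576 = 3750
Selection 6: 3750 + 576 = 4326 → 4326 − 3930 = 396
Selection 7: 396 + 576 = 972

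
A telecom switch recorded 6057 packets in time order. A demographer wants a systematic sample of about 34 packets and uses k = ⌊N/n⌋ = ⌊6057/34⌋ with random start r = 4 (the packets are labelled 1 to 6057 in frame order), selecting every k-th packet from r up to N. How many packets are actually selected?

k = ⌊6057/34⌋ = 178
Achieved size = ⌊(6057 − 4)/178⌋ + 1 = ⌊6053/178⌋ + 1 = 34 + 1 = 35
(last selection: 4 + 34×178 = 6056 ≤ 6057; next would be 6234 > 6057)

35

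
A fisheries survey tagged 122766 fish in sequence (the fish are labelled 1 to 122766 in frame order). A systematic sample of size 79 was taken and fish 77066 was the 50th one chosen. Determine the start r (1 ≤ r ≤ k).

k = 122766/79 = 1554
r = 77066 − (50−1)×1554 = 77066 − 76146 = 920

920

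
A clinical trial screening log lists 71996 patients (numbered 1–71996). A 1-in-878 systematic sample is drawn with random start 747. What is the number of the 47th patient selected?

41135

k = 878
47th selection = r + (47−1)·k = 747 + 46×878 = 747 + 40388 = 41135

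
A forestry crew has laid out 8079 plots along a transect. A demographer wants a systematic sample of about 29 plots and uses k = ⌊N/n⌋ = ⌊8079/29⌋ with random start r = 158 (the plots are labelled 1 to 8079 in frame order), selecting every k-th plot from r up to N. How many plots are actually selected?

29

k = ⌊8079/29⌋ = 278
Achieved size = ⌊(8079 − 158)/278⌋ + 1 = ⌊7921/278⌋ + 1 = 28 + 1 = 29
(last selection: 158 + 28×278 = 7942 ≤ 8079; next would be 8220 > 8079)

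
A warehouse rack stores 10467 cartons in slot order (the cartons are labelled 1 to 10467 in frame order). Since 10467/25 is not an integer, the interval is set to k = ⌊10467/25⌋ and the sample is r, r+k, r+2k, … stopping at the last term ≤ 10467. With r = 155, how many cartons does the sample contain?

k = ⌊10467/25⌋ = 418
Achieved size = ⌊(10467 − 155)/418⌋ + 1 = ⌊10312/418⌋ + 1 = 24 + 1 = 25
(last selection: 155 + 24×418 = 10187 ≤ 10467; next would be 10605 > 10467)

25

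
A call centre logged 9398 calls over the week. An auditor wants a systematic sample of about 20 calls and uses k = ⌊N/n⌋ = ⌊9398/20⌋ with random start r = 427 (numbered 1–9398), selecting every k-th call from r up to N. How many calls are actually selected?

k = ⌊9398/20⌋ = 469
Achieved size = ⌊(9398 − 427)/469⌋ + 1 = ⌊8971/469⌋ + 1 = 19 + 1 = 20
(last selection: 427 + 19×469 = 9338 ≤ 9398; next would be 9807 > 9398)

20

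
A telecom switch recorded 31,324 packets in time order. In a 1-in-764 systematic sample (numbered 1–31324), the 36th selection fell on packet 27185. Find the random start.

445

k = 764
r = 27185 − (36−1)×764 = 27185 − 26740 = 445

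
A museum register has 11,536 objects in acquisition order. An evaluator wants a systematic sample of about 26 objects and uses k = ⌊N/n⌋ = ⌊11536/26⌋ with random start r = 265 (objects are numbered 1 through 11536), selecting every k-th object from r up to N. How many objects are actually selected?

26

k = ⌊11536/26⌋ = 443
Achieved size = ⌊(11536 − 265)/443⌋ + 1 = ⌊11271/443⌋ + 1 = 25 + 1 = 26
(last selection: 265 + 25×443 = 11340 ≤ 11536; next would be 11783 > 11536)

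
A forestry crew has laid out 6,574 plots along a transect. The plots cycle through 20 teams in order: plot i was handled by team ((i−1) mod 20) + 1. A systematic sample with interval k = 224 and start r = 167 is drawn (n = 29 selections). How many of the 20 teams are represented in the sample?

Consecutive selections differ by k = 224, so their team numbers differ by 224 mod 20 = 4.
gcd(224, 20) = 4, so the sample visits 20/4 = 5 distinct residues mod 20.
Start 167 is team 7; the teams hit are 3, 7, 11, 15, 19.

5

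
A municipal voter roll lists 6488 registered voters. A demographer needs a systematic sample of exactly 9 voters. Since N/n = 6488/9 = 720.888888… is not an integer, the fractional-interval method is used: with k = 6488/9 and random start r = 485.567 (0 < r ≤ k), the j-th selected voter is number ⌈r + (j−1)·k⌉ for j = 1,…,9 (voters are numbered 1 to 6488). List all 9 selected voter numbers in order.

j=1: r + 0k = 485.567 → ⌈·⌉ = 486
j=2: r + 1k = 1206.455888… → ⌈·⌉ = 1207
j=3: r + 2k = 1927.344777… → ⌈·⌉ = 1928
j=4: r + 3k = 2648.233666… → ⌈·⌉ = 2649
j=5: r + 4k = 3369.122555… → ⌈·⌉ = 3370
j=6: r + 5k = 4090.011444… → ⌈·⌉ = 4091
j=7: r + 6k = 4810.900333… → ⌈·⌉ = 4811
j=8: r + 7k = 5531.789222… → ⌈·⌉ = 5532
j=9: r + 8k = 6252.678111… → ⌈·⌉ = 6253

486, 1207, 1928, 2649, 3370, 4091, 4811, 5532, 6253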